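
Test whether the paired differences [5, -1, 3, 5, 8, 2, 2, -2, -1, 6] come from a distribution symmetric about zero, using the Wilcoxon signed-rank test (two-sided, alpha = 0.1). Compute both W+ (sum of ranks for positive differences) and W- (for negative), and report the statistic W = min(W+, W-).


Step 1: Drop any zero differences (none here) and take |d_i|.
|d| = [5, 1, 3, 5, 8, 2, 2, 2, 1, 6]
Step 2: Midrank |d_i| (ties get averaged ranks).
ranks: |5|->7.5, |1|->1.5, |3|->6, |5|->7.5, |8|->10, |2|->4, |2|->4, |2|->4, |1|->1.5, |6|->9
Step 3: Attach original signs; sum ranks with positive sign and with negative sign.
W+ = 7.5 + 6 + 7.5 + 10 + 4 + 4 + 9 = 48
W- = 1.5 + 4 + 1.5 = 7
(Check: W+ + W- = 55 should equal n(n+1)/2 = 55.)
Step 4: Test statistic W = min(W+, W-) = 7.
Step 5: Ties in |d|, so use the tie-corrected normal approximation.
        E[W] = n(n+1)/4 = 10*11/4 = 27.5.
        Tie groups: |d|=1 (t=2), |d|=2 (t=3), |d|=5 (t=2); sum(t^3 - t) = 36.
        Var[W] = n(n+1)(2n+1)/24 - sum(t^3-t)/48 = 2310/24 - 36/48 = 95.5.
        z = (W - E[W]) / sqrt(Var[W]) = (7 - 27.5) / 9.7724 = -2.0977.
        Two-sided p = 2*Phi(z) = 0.035928.
Step 6: alpha = 0.1. reject H0.

W+ = 48, W- = 7, W = min = 7, p = 0.035928, reject H0.


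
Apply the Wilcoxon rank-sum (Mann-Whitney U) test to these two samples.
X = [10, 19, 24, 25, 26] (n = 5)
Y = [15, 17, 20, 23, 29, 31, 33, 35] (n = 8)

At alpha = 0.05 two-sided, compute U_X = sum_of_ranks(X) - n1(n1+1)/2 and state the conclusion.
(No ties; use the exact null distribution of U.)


Step 1: Combine and sort all 13 observations; assign midranks.
sorted (value, group): (10,X), (15,Y), (17,Y), (19,X), (20,Y), (23,Y), (24,X), (25,X), (26,X), (29,Y), (31,Y), (33,Y), (35,Y)
ranks: 10->1, 15->2, 17->3, 19->4, 20->5, 23->6, 24->7, 25->8, 26->9, 29->10, 31->11, 33->12, 35->13
Step 2: Rank sum for X: R1 = 1 + 4 + 7 + 8 + 9 = 29.
Step 3: U_X = R1 - n1(n1+1)/2 = 29 - 5*6/2 = 29 - 15 = 14.
       U_Y = n1*n2 - U_X = 40 - 14 = 26.
Step 4: No ties, so the exact null distribution of U (based on enumerating the C(13,5) = 1287 equally likely rank assignments) gives the two-sided p-value.
Step 5: p-value = 0.435120; compare to alpha = 0.05. fail to reject H0.

U_X = 14, p = 0.435120, fail to reject H0 at alpha = 0.05.


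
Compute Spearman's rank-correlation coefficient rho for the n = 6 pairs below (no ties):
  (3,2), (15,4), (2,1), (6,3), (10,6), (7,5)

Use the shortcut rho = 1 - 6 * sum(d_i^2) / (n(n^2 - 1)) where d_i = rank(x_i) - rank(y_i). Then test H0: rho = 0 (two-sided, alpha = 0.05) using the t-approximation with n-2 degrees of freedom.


Step 1: Rank x and y separately (midranks; no ties here).
rank(x): 3->2, 15->6, 2->1, 6->3, 10->5, 7->4
rank(y): 2->2, 4->4, 1->1, 3->3, 6->6, 5->5
Step 2: d_i = R_x(i) - R_y(i); compute d_i^2.
  (2-2)^2=0, (6-4)^2=4, (1-1)^2=0, (3-3)^2=0, (5-6)^2=1, (4-5)^2=1
sum(d^2) = 6.
Step 3: rho = 1 - 6*6 / (6*(6^2 - 1)) = 1 - 36/210 = 0.828571.
Step 4: Under H0, t = rho * sqrt((n-2)/(1-rho^2)) = 2.9598 ~ t(4).
Step 5: Two-sided p-value from the t-distribution with 4 df = 0.041563.
Step 6: alpha = 0.05. reject H0.

rho = 0.8286, p = 0.041563, reject H0 at alpha = 0.05.


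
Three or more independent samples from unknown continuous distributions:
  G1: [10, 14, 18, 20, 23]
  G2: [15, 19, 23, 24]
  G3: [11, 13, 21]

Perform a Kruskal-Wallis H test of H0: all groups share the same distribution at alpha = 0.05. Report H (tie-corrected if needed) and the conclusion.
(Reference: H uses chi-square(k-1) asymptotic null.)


Step 1: Combine all N = 12 observations and assign midranks.
sorted (value, group, rank): (10,G1,1), (11,G3,2), (13,G3,3), (14,G1,4), (15,G2,5), (18,G1,6), (19,G2,7), (20,G1,8), (21,G3,9), (23,G1,10.5), (23,G2,10.5), (24,G2,12)
Step 2: Sum ranks within each group.
R_1 = 29.5 (n_1 = 5)
R_2 = 34.5 (n_2 = 4)
R_3 = 14 (n_3 = 3)
Step 3: H = 12/(N(N+1)) * sum(R_i^2/n_i) - 3(N+1)
     = 12/(12*13) * (29.5^2/5 + 34.5^2/4 + 14^2/3) - 3*13
     = 0.076923 * 536.946 - 39
     = 2.303526.
Step 4: Ties present; correction factor C = 1 - 6/(12^3 - 12) = 0.996503. Corrected H = 2.303526 / 0.996503 = 2.311608.
Step 5: Under H0, H ~ chi^2(2); p-value = 0.314804.
Step 6: alpha = 0.05. fail to reject H0.

H = 2.3116, df = 2, p = 0.314804, fail to reject H0.


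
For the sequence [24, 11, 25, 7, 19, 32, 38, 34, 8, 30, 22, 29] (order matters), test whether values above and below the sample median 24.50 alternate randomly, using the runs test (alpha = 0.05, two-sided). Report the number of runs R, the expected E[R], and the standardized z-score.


Step 1: Compute median = 24.50; label A = above, B = below.
Labels in order: BBABBAAABABA  (n_A = 6, n_B = 6)
Step 2: Count runs R = 8.
Step 3: Under H0 (random ordering), E[R] = 2*n_A*n_B/(n_A+n_B) + 1 = 2*6*6/12 + 1 = 7.0000.
        Var[R] = 2*n_A*n_B*(2*n_A*n_B - n_A - n_B) / ((n_A+n_B)^2 * (n_A+n_B-1)) = 4320/1584 = 2.7273.
        SD[R] = 1.6514.
Step 4: Continuity-corrected z = (R - 0.5 - E[R]) / SD[R] = (8 - 0.5 - 7.0000) / 1.6514 = 0.3028.
Step 5: Two-sided p-value via normal approximation = 2*(1 - Phi(|z|)) = 0.762069.
Step 6: alpha = 0.05. fail to reject H0.

R = 8, z = 0.3028, p = 0.762069, fail to reject H0.


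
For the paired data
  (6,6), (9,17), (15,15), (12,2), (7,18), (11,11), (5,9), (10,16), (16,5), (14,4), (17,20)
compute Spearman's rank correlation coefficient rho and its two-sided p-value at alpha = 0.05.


Step 1: Rank x and y separately (midranks; no ties here).
rank(x): 6->2, 9->4, 15->9, 12->7, 7->3, 11->6, 5->1, 10->5, 16->10, 14->8, 17->11
rank(y): 6->4, 17->9, 15->7, 2->1, 18->10, 11->6, 9->5, 16->8, 5->3, 4->2, 20->11
Step 2: d_i = R_x(i) - R_y(i); compute d_i^2.
  (2-4)^2=4, (4-9)^2=25, (9-7)^2=4, (7-1)^2=36, (3-10)^2=49, (6-6)^2=0, (1-5)^2=16, (5-8)^2=9, (10-3)^2=49, (8-2)^2=36, (11-11)^2=0
sum(d^2) = 228.
Step 3: rho = 1 - 6*228 / (11*(11^2 - 1)) = 1 - 1368/1320 = -0.036364.
Step 4: Under H0, t = rho * sqrt((n-2)/(1-rho^2)) = -0.1092 ~ t(9).
Step 5: Two-sided p-value from the t-distribution with 9 df = 0.915468.
Step 6: alpha = 0.05. fail to reject H0.

rho = -0.0364, p = 0.915468, fail to reject H0 at alpha = 0.05.


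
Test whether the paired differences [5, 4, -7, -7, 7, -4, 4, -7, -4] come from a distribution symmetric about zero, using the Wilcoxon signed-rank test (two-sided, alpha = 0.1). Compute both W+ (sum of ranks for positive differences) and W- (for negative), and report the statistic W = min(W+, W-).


Step 1: Drop any zero differences (none here) and take |d_i|.
|d| = [5, 4, 7, 7, 7, 4, 4, 7, 4]
Step 2: Midrank |d_i| (ties get averaged ranks).
ranks: |5|->5, |4|->2.5, |7|->7.5, |7|->7.5, |7|->7.5, |4|->2.5, |4|->2.5, |7|->7.5, |4|->2.5
Step 3: Attach original signs; sum ranks with positive sign and with negative sign.
W+ = 5 + 2.5 + 7.5 + 2.5 = 17.5
W- = 7.5 + 7.5 + 2.5 + 7.5 + 2.5 = 27.5
(Check: W+ + W- = 45 should equal n(n+1)/2 = 45.)
Step 4: Test statistic W = min(W+, W-) = 17.5.
Step 5: Ties in |d|, so use the tie-corrected normal approximation.
        E[W] = n(n+1)/4 = 9*10/4 = 22.5.
        Tie groups: |d|=4 (t=4), |d|=7 (t=4); sum(t^3 - t) = 120.
        Var[W] = n(n+1)(2n+1)/24 - sum(t^3-t)/48 = 1710/24 - 120/48 = 68.75.
        z = (W - E[W]) / sqrt(Var[W]) = (17.5 - 22.5) / 8.2916 = -0.6030.
        Two-sided p = 2*Phi(z) = 0.546494.
Step 6: alpha = 0.1. fail to reject H0.

W+ = 17.5, W- = 27.5, W = min = 17.5, p = 0.546494, fail to reject H0.


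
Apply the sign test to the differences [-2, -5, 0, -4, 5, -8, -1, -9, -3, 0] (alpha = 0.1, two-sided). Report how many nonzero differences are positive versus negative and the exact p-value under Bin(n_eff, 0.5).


Step 1: Discard zero differences. Original n = 10; n_eff = number of nonzero differences = 8.
Nonzero differences (with sign): -2, -5, -4, +5, -8, -1, -9, -3
Step 2: Count signs: positive = 1, negative = 7.
Step 3: Under H0: P(positive) = 0.5, so the number of positives S ~ Bin(8, 0.5).
Step 4: Two-sided exact p-value = sum of Bin(8,0.5) probabilities at or below the observed probability = 0.070312.
Step 5: alpha = 0.1. reject H0.

n_eff = 8, pos = 1, neg = 7, p = 0.070312, reject H0.


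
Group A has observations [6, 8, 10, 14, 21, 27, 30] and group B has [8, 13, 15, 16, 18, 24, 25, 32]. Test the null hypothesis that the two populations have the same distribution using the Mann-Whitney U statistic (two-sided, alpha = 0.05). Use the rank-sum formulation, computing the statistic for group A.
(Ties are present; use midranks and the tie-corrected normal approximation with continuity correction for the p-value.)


Step 1: Combine and sort all 15 observations; assign midranks.
sorted (value, group): (6,X), (8,X), (8,Y), (10,X), (13,Y), (14,X), (15,Y), (16,Y), (18,Y), (21,X), (24,Y), (25,Y), (27,X), (30,X), (32,Y)
ranks: 6->1, 8->2.5, 8->2.5, 10->4, 13->5, 14->6, 15->7, 16->8, 18->9, 21->10, 24->11, 25->12, 27->13, 30->14, 32->15
Step 2: Rank sum for X: R1 = 1 + 2.5 + 4 + 6 + 10 + 13 + 14 = 50.5.
Step 3: U_X = R1 - n1(n1+1)/2 = 50.5 - 7*8/2 = 50.5 - 28 = 22.5.
       U_Y = n1*n2 - U_X = 56 - 22.5 = 33.5.
Step 4: Ties are present, so use the tie-corrected normal approximation (with continuity correction) for the p-value.
Step 5: p-value = 0.562485; compare to alpha = 0.05. fail to reject H0.

U_X = 22.5, p = 0.562485, fail to reject H0 at alpha = 0.05.


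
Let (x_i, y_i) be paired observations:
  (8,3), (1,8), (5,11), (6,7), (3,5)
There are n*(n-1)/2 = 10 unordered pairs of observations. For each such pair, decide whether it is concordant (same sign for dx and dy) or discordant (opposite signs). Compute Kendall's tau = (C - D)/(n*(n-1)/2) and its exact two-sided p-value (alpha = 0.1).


Step 1: Enumerate the 10 unordered pairs (i,j) with i<j and classify each by sign(x_j-x_i) * sign(y_j-y_i).
  (1,2):dx=-7,dy=+5->D; (1,3):dx=-3,dy=+8->D; (1,4):dx=-2,dy=+4->D; (1,5):dx=-5,dy=+2->D
  (2,3):dx=+4,dy=+3->C; (2,4):dx=+5,dy=-1->D; (2,5):dx=+2,dy=-3->D; (3,4):dx=+1,dy=-4->D
  (3,5):dx=-2,dy=-6->C; (4,5):dx=-3,dy=-2->C
Step 2: C = 3, D = 7, total pairs = 10.
Step 3: tau = (C - D)/(n(n-1)/2) = (3 - 7)/10 = -0.400000.
Step 4: Exact two-sided p-value (enumerate n! = 120 permutations of y under H0): p = 0.483333.
Step 5: alpha = 0.1. fail to reject H0.

tau_b = -0.4000 (C=3, D=7), p = 0.483333, fail to reject H0.


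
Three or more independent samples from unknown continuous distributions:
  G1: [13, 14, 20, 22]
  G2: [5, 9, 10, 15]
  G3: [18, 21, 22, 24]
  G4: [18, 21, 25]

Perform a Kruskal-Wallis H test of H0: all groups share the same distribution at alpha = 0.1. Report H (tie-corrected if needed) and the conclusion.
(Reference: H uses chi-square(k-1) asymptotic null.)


Step 1: Combine all N = 15 observations and assign midranks.
sorted (value, group, rank): (5,G2,1), (9,G2,2), (10,G2,3), (13,G1,4), (14,G1,5), (15,G2,6), (18,G3,7.5), (18,G4,7.5), (20,G1,9), (21,G3,10.5), (21,G4,10.5), (22,G1,12.5), (22,G3,12.5), (24,G3,14), (25,G4,15)
Step 2: Sum ranks within each group.
R_1 = 30.5 (n_1 = 4)
R_2 = 12 (n_2 = 4)
R_3 = 44.5 (n_3 = 4)
R_4 = 33 (n_4 = 3)
Step 3: H = 12/(N(N+1)) * sum(R_i^2/n_i) - 3(N+1)
     = 12/(15*16) * (30.5^2/4 + 12^2/4 + 44.5^2/4 + 33^2/3) - 3*16
     = 0.050000 * 1126.62 - 48
     = 8.331250.
Step 4: Ties present; correction factor C = 1 - 18/(15^3 - 15) = 0.994643. Corrected H = 8.331250 / 0.994643 = 8.376122.
Step 5: Under H0, H ~ chi^2(3); p-value = 0.038846.
Step 6: alpha = 0.1. reject H0.

H = 8.3761, df = 3, p = 0.038846, reject H0.


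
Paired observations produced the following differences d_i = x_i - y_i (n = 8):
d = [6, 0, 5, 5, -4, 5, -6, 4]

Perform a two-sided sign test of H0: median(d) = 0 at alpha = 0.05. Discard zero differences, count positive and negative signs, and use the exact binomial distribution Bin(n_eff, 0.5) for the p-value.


Step 1: Discard zero differences. Original n = 8; n_eff = number of nonzero differences = 7.
Nonzero differences (with sign): +6, +5, +5, -4, +5, -6, +4
Step 2: Count signs: positive = 5, negative = 2.
Step 3: Under H0: P(positive) = 0.5, so the number of positives S ~ Bin(7, 0.5).
Step 4: Two-sided exact p-value = sum of Bin(7,0.5) probabilities at or below the observed probability = 0.453125.
Step 5: alpha = 0.05. fail to reject H0.

n_eff = 7, pos = 5, neg = 2, p = 0.453125, fail to reject H0.


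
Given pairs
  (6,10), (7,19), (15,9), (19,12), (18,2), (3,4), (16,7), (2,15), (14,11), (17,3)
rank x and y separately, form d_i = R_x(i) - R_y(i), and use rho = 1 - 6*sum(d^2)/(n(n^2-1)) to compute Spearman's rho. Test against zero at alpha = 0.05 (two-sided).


Step 1: Rank x and y separately (midranks; no ties here).
rank(x): 6->3, 7->4, 15->6, 19->10, 18->9, 3->2, 16->7, 2->1, 14->5, 17->8
rank(y): 10->6, 19->10, 9->5, 12->8, 2->1, 4->3, 7->4, 15->9, 11->7, 3->2
Step 2: d_i = R_x(i) - R_y(i); compute d_i^2.
  (3-6)^2=9, (4-10)^2=36, (6-5)^2=1, (10-8)^2=4, (9-1)^2=64, (2-3)^2=1, (7-4)^2=9, (1-9)^2=64, (5-7)^2=4, (8-2)^2=36
sum(d^2) = 228.
Step 3: rho = 1 - 6*228 / (10*(10^2 - 1)) = 1 - 1368/990 = -0.381818.
Step 4: Under H0, t = rho * sqrt((n-2)/(1-rho^2)) = -1.1685 ~ t(8).
Step 5: Two-sided p-value from the t-distribution with 8 df = 0.276255.
Step 6: alpha = 0.05. fail to reject H0.

rho = -0.3818, p = 0.276255, fail to reject H0 at alpha = 0.05.


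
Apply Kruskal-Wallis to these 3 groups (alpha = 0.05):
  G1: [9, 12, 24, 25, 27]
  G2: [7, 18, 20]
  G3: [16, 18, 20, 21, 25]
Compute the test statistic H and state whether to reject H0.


Step 1: Combine all N = 13 observations and assign midranks.
sorted (value, group, rank): (7,G2,1), (9,G1,2), (12,G1,3), (16,G3,4), (18,G2,5.5), (18,G3,5.5), (20,G2,7.5), (20,G3,7.5), (21,G3,9), (24,G1,10), (25,G1,11.5), (25,G3,11.5), (27,G1,13)
Step 2: Sum ranks within each group.
R_1 = 39.5 (n_1 = 5)
R_2 = 14 (n_2 = 3)
R_3 = 37.5 (n_3 = 5)
Step 3: H = 12/(N(N+1)) * sum(R_i^2/n_i) - 3(N+1)
     = 12/(13*14) * (39.5^2/5 + 14^2/3 + 37.5^2/5) - 3*14
     = 0.065934 * 658.633 - 42
     = 1.426374.
Step 4: Ties present; correction factor C = 1 - 18/(13^3 - 13) = 0.991758. Corrected H = 1.426374 / 0.991758 = 1.438227.
Step 5: Under H0, H ~ chi^2(2); p-value = 0.487184.
Step 6: alpha = 0.05. fail to reject H0.

H = 1.4382, df = 2, p = 0.487184, fail to reject H0.


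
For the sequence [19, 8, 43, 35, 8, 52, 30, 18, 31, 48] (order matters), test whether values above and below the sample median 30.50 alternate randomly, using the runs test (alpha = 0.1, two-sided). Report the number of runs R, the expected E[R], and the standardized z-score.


Step 1: Compute median = 30.50; label A = above, B = below.
Labels in order: BBAABABBAA  (n_A = 5, n_B = 5)
Step 2: Count runs R = 6.
Step 3: Under H0 (random ordering), E[R] = 2*n_A*n_B/(n_A+n_B) + 1 = 2*5*5/10 + 1 = 6.0000.
        Var[R] = 2*n_A*n_B*(2*n_A*n_B - n_A - n_B) / ((n_A+n_B)^2 * (n_A+n_B-1)) = 2000/900 = 2.2222.
        SD[R] = 1.4907.
Step 4: R = E[R], so z = 0 with no continuity correction.
Step 5: Two-sided p-value via normal approximation = 2*(1 - Phi(|z|)) = 1.000000.
Step 6: alpha = 0.1. fail to reject H0.

R = 6, z = 0.0000, p = 1.000000, fail to reject H0.


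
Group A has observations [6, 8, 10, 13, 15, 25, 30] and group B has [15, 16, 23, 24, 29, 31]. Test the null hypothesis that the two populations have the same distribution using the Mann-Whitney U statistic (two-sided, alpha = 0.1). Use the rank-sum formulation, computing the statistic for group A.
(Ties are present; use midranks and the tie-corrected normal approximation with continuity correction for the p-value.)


Step 1: Combine and sort all 13 observations; assign midranks.
sorted (value, group): (6,X), (8,X), (10,X), (13,X), (15,X), (15,Y), (16,Y), (23,Y), (24,Y), (25,X), (29,Y), (30,X), (31,Y)
ranks: 6->1, 8->2, 10->3, 13->4, 15->5.5, 15->5.5, 16->7, 23->8, 24->9, 25->10, 29->11, 30->12, 31->13
Step 2: Rank sum for X: R1 = 1 + 2 + 3 + 4 + 5.5 + 10 + 12 = 37.5.
Step 3: U_X = R1 - n1(n1+1)/2 = 37.5 - 7*8/2 = 37.5 - 28 = 9.5.
       U_Y = n1*n2 - U_X = 42 - 9.5 = 32.5.
Step 4: Ties are present, so use the tie-corrected normal approximation (with continuity correction) for the p-value.
Step 5: p-value = 0.115582; compare to alpha = 0.1. fail to reject H0.

U_X = 9.5, p = 0.115582, fail to reject H0 at alpha = 0.1.


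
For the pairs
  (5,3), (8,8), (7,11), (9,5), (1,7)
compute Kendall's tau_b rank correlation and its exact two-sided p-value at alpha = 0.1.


Step 1: Enumerate the 10 unordered pairs (i,j) with i<j and classify each by sign(x_j-x_i) * sign(y_j-y_i).
  (1,2):dx=+3,dy=+5->C; (1,3):dx=+2,dy=+8->C; (1,4):dx=+4,dy=+2->C; (1,5):dx=-4,dy=+4->D
  (2,3):dx=-1,dy=+3->D; (2,4):dx=+1,dy=-3->D; (2,5):dx=-7,dy=-1->C; (3,4):dx=+2,dy=-6->D
  (3,5):dx=-6,dy=-4->C; (4,5):dx=-8,dy=+2->D
Step 2: C = 5, D = 5, total pairs = 10.
Step 3: tau = (C - D)/(n(n-1)/2) = (5 - 5)/10 = 0.000000.
Step 4: Exact two-sided p-value (enumerate n! = 120 permutations of y under H0): p = 1.000000.
Step 5: alpha = 0.1. fail to reject H0.

tau_b = 0.0000 (C=5, D=5), p = 1.000000, fail to reject H0.


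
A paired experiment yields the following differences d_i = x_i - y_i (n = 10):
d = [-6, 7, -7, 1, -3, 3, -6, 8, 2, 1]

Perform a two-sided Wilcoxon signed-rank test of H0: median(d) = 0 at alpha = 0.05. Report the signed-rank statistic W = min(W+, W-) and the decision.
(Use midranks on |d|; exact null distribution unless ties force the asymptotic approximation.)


Step 1: Drop any zero differences (none here) and take |d_i|.
|d| = [6, 7, 7, 1, 3, 3, 6, 8, 2, 1]
Step 2: Midrank |d_i| (ties get averaged ranks).
ranks: |6|->6.5, |7|->8.5, |7|->8.5, |1|->1.5, |3|->4.5, |3|->4.5, |6|->6.5, |8|->10, |2|->3, |1|->1.5
Step 3: Attach original signs; sum ranks with positive sign and with negative sign.
W+ = 8.5 + 1.5 + 4.5 + 10 + 3 + 1.5 = 29
W- = 6.5 + 8.5 + 4.5 + 6.5 = 26
(Check: W+ + W- = 55 should equal n(n+1)/2 = 55.)
Step 4: Test statistic W = min(W+, W-) = 26.
Step 5: Ties in |d|, so use the tie-corrected normal approximation.
        E[W] = n(n+1)/4 = 10*11/4 = 27.5.
        Tie groups: |d|=1 (t=2), |d|=3 (t=2), |d|=6 (t=2), |d|=7 (t=2); sum(t^3 - t) = 24.
        Var[W] = n(n+1)(2n+1)/24 - sum(t^3-t)/48 = 2310/24 - 24/48 = 95.75.
        z = (W - E[W]) / sqrt(Var[W]) = (26 - 27.5) / 9.7852 = -0.1533.
        Two-sided p = 2*Phi(z) = 0.878167.
Step 6: alpha = 0.05. fail to reject H0.

W+ = 29, W- = 26, W = min = 26, p = 0.878167, fail to reject H0.


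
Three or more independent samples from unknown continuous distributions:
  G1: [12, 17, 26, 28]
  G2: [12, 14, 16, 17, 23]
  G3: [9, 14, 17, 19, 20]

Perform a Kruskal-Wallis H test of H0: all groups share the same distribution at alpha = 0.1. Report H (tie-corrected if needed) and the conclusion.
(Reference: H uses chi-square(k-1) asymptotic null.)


Step 1: Combine all N = 14 observations and assign midranks.
sorted (value, group, rank): (9,G3,1), (12,G1,2.5), (12,G2,2.5), (14,G2,4.5), (14,G3,4.5), (16,G2,6), (17,G1,8), (17,G2,8), (17,G3,8), (19,G3,10), (20,G3,11), (23,G2,12), (26,G1,13), (28,G1,14)
Step 2: Sum ranks within each group.
R_1 = 37.5 (n_1 = 4)
R_2 = 33 (n_2 = 5)
R_3 = 34.5 (n_3 = 5)
Step 3: H = 12/(N(N+1)) * sum(R_i^2/n_i) - 3(N+1)
     = 12/(14*15) * (37.5^2/4 + 33^2/5 + 34.5^2/5) - 3*15
     = 0.057143 * 807.413 - 45
     = 1.137857.
Step 4: Ties present; correction factor C = 1 - 36/(14^3 - 14) = 0.986813. Corrected H = 1.137857 / 0.986813 = 1.153062.
Step 5: Under H0, H ~ chi^2(2); p-value = 0.561844.
Step 6: alpha = 0.1. fail to reject H0.

H = 1.1531, df = 2, p = 0.561844, fail to reject H0.


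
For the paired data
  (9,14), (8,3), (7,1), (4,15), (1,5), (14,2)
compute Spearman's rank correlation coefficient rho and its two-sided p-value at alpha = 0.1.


Step 1: Rank x and y separately (midranks; no ties here).
rank(x): 9->5, 8->4, 7->3, 4->2, 1->1, 14->6
rank(y): 14->5, 3->3, 1->1, 15->6, 5->4, 2->2
Step 2: d_i = R_x(i) - R_y(i); compute d_i^2.
  (5-5)^2=0, (4-3)^2=1, (3-1)^2=4, (2-6)^2=16, (1-4)^2=9, (6-2)^2=16
sum(d^2) = 46.
Step 3: rho = 1 - 6*46 / (6*(6^2 - 1)) = 1 - 276/210 = -0.314286.
Step 4: Under H0, t = rho * sqrt((n-2)/(1-rho^2)) = -0.6621 ~ t(4).
Step 5: Two-sided p-value from the t-distribution with 4 df = 0.544093.
Step 6: alpha = 0.1. fail to reject H0.

rho = -0.3143, p = 0.544093, fail to reject H0 at alpha = 0.1.


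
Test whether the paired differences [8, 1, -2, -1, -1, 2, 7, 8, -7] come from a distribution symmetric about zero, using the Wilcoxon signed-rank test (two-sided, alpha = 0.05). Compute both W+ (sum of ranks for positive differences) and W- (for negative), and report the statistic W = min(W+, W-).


Step 1: Drop any zero differences (none here) and take |d_i|.
|d| = [8, 1, 2, 1, 1, 2, 7, 8, 7]
Step 2: Midrank |d_i| (ties get averaged ranks).
ranks: |8|->8.5, |1|->2, |2|->4.5, |1|->2, |1|->2, |2|->4.5, |7|->6.5, |8|->8.5, |7|->6.5
Step 3: Attach original signs; sum ranks with positive sign and with negative sign.
W+ = 8.5 + 2 + 4.5 + 6.5 + 8.5 = 30
W- = 4.5 + 2 + 2 + 6.5 = 15
(Check: W+ + W- = 45 should equal n(n+1)/2 = 45.)
Step 4: Test statistic W = min(W+, W-) = 15.
Step 5: Ties in |d|, so use the tie-corrected normal approximation.
        E[W] = n(n+1)/4 = 9*10/4 = 22.5.
        Tie groups: |d|=1 (t=3), |d|=2 (t=2), |d|=7 (t=2), |d|=8 (t=2); sum(t^3 - t) = 42.
        Var[W] = n(n+1)(2n+1)/24 - sum(t^3-t)/48 = 1710/24 - 42/48 = 70.375.
        z = (W - E[W]) / sqrt(Var[W]) = (15 - 22.5) / 8.3890 = -0.8940.
        Two-sided p = 2*Phi(z) = 0.371306.
Step 6: alpha = 0.05. fail to reject H0.

W+ = 30, W- = 15, W = min = 15, p = 0.371306, fail to reject H0.


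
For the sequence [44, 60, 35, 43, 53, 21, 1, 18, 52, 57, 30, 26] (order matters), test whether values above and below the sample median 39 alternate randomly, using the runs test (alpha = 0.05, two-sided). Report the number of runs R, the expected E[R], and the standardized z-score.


Step 1: Compute median = 39; label A = above, B = below.
Labels in order: AABAABBBAABB  (n_A = 6, n_B = 6)
Step 2: Count runs R = 6.
Step 3: Under H0 (random ordering), E[R] = 2*n_A*n_B/(n_A+n_B) + 1 = 2*6*6/12 + 1 = 7.0000.
        Var[R] = 2*n_A*n_B*(2*n_A*n_B - n_A - n_B) / ((n_A+n_B)^2 * (n_A+n_B-1)) = 4320/1584 = 2.7273.
        SD[R] = 1.6514.
Step 4: Continuity-corrected z = (R + 0.5 - E[R]) / SD[R] = (6 + 0.5 - 7.0000) / 1.6514 = -0.3028.
Step 5: Two-sided p-value via normal approximation = 2*(1 - Phi(|z|)) = 0.762069.
Step 6: alpha = 0.05. fail to reject H0.

R = 6, z = -0.3028, p = 0.762069, fail to reject H0.


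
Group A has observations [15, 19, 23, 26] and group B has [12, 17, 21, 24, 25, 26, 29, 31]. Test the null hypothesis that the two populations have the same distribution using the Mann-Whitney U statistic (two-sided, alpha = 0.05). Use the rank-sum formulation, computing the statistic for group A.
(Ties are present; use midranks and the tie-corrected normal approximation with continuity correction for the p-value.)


Step 1: Combine and sort all 12 observations; assign midranks.
sorted (value, group): (12,Y), (15,X), (17,Y), (19,X), (21,Y), (23,X), (24,Y), (25,Y), (26,X), (26,Y), (29,Y), (31,Y)
ranks: 12->1, 15->2, 17->3, 19->4, 21->5, 23->6, 24->7, 25->8, 26->9.5, 26->9.5, 29->11, 31->12
Step 2: Rank sum for X: R1 = 2 + 4 + 6 + 9.5 = 21.5.
Step 3: U_X = R1 - n1(n1+1)/2 = 21.5 - 4*5/2 = 21.5 - 10 = 11.5.
       U_Y = n1*n2 - U_X = 32 - 11.5 = 20.5.
Step 4: Ties are present, so use the tie-corrected normal approximation (with continuity correction) for the p-value.
Step 5: p-value = 0.496152; compare to alpha = 0.05. fail to reject H0.

U_X = 11.5, p = 0.496152, fail to reject H0 at alpha = 0.05.


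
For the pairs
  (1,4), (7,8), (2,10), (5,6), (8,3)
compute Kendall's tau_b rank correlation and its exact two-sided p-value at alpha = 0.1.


Step 1: Enumerate the 10 unordered pairs (i,j) with i<j and classify each by sign(x_j-x_i) * sign(y_j-y_i).
  (1,2):dx=+6,dy=+4->C; (1,3):dx=+1,dy=+6->C; (1,4):dx=+4,dy=+2->C; (1,5):dx=+7,dy=-1->D
  (2,3):dx=-5,dy=+2->D; (2,4):dx=-2,dy=-2->C; (2,5):dx=+1,dy=-5->D; (3,4):dx=+3,dy=-4->D
  (3,5):dx=+6,dy=-7->D; (4,5):dx=+3,dy=-3->D
Step 2: C = 4, D = 6, total pairs = 10.
Step 3: tau = (C - D)/(n(n-1)/2) = (4 - 6)/10 = -0.200000.
Step 4: Exact two-sided p-value (enumerate n! = 120 permutations of y under H0): p = 0.816667.
Step 5: alpha = 0.1. fail to reject H0.

tau_b = -0.2000 (C=4, D=6), p = 0.816667, fail to reject H0.


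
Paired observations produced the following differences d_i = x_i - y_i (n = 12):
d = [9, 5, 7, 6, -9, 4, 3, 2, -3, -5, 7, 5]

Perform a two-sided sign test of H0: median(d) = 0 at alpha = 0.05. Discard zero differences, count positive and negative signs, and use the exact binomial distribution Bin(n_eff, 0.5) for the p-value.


Step 1: Discard zero differences. Original n = 12; n_eff = number of nonzero differences = 12.
Nonzero differences (with sign): +9, +5, +7, +6, -9, +4, +3, +2, -3, -5, +7, +5
Step 2: Count signs: positive = 9, negative = 3.
Step 3: Under H0: P(positive) = 0.5, so the number of positives S ~ Bin(12, 0.5).
Step 4: Two-sided exact p-value = sum of Bin(12,0.5) probabilities at or below the observed probability = 0.145996.
Step 5: alpha = 0.05. fail to reject H0.

n_eff = 12, pos = 9, neg = 3, p = 0.145996, fail to reject H0.


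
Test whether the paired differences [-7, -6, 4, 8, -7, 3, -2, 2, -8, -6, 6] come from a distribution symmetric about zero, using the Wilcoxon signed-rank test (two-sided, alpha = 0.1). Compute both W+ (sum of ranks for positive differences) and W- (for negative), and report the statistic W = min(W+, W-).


Step 1: Drop any zero differences (none here) and take |d_i|.
|d| = [7, 6, 4, 8, 7, 3, 2, 2, 8, 6, 6]
Step 2: Midrank |d_i| (ties get averaged ranks).
ranks: |7|->8.5, |6|->6, |4|->4, |8|->10.5, |7|->8.5, |3|->3, |2|->1.5, |2|->1.5, |8|->10.5, |6|->6, |6|->6
Step 3: Attach original signs; sum ranks with positive sign and with negative sign.
W+ = 4 + 10.5 + 3 + 1.5 + 6 = 25
W- = 8.5 + 6 + 8.5 + 1.5 + 10.5 + 6 = 41
(Check: W+ + W- = 66 should equal n(n+1)/2 = 66.)
Step 4: Test statistic W = min(W+, W-) = 25.
Step 5: Ties in |d|, so use the tie-corrected normal approximation.
        E[W] = n(n+1)/4 = 11*12/4 = 33.
        Tie groups: |d|=2 (t=2), |d|=6 (t=3), |d|=7 (t=2), |d|=8 (t=2); sum(t^3 - t) = 42.
        Var[W] = n(n+1)(2n+1)/24 - sum(t^3-t)/48 = 3036/24 - 42/48 = 125.625.
        z = (W - E[W]) / sqrt(Var[W]) = (25 - 33) / 11.2083 = -0.7138.
        Two-sided p = 2*Phi(z) = 0.475376.
Step 6: alpha = 0.1. fail to reject H0.

W+ = 25, W- = 41, W = min = 25, p = 0.475376, fail to reject H0.


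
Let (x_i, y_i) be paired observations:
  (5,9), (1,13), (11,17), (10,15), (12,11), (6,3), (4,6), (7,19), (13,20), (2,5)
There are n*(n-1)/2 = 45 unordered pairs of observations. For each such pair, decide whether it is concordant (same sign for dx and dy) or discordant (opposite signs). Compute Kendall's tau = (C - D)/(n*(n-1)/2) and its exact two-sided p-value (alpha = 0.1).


Step 1: Enumerate the 45 unordered pairs (i,j) with i<j and classify each by sign(x_j-x_i) * sign(y_j-y_i).
  (1,2):dx=-4,dy=+4->D; (1,3):dx=+6,dy=+8->C; (1,4):dx=+5,dy=+6->C; (1,5):dx=+7,dy=+2->C
  (1,6):dx=+1,dy=-6->D; (1,7):dx=-1,dy=-3->C; (1,8):dx=+2,dy=+10->C; (1,9):dx=+8,dy=+11->C
  (1,10):dx=-3,dy=-4->C; (2,3):dx=+10,dy=+4->C; (2,4):dx=+9,dy=+2->C; (2,5):dx=+11,dy=-2->D
  (2,6):dx=+5,dy=-10->D; (2,7):dx=+3,dy=-7->D; (2,8):dx=+6,dy=+6->C; (2,9):dx=+12,dy=+7->C
  (2,10):dx=+1,dy=-8->D; (3,4):dx=-1,dy=-2->C; (3,5):dx=+1,dy=-6->D; (3,6):dx=-5,dy=-14->C
  (3,7):dx=-7,dy=-11->C; (3,8):dx=-4,dy=+2->D; (3,9):dx=+2,dy=+3->C; (3,10):dx=-9,dy=-12->C
  (4,5):dx=+2,dy=-4->D; (4,6):dx=-4,dy=-12->C; (4,7):dx=-6,dy=-9->C; (4,8):dx=-3,dy=+4->D
  (4,9):dx=+3,dy=+5->C; (4,10):dx=-8,dy=-10->C; (5,6):dx=-6,dy=-8->C; (5,7):dx=-8,dy=-5->C
  (5,8):dx=-5,dy=+8->D; (5,9):dx=+1,dy=+9->C; (5,10):dx=-10,dy=-6->C; (6,7):dx=-2,dy=+3->D
  (6,8):dx=+1,dy=+16->C; (6,9):dx=+7,dy=+17->C; (6,10):dx=-4,dy=+2->D; (7,8):dx=+3,dy=+13->C
  (7,9):dx=+9,dy=+14->C; (7,10):dx=-2,dy=-1->C; (8,9):dx=+6,dy=+1->C; (8,10):dx=-5,dy=-14->C
  (9,10):dx=-11,dy=-15->C
Step 2: C = 32, D = 13, total pairs = 45.
Step 3: tau = (C - D)/(n(n-1)/2) = (32 - 13)/45 = 0.422222.
Step 4: Exact two-sided p-value (enumerate n! = 3628800 permutations of y under H0): p = 0.108313.
Step 5: alpha = 0.1. fail to reject H0.

tau_b = 0.4222 (C=32, D=13), p = 0.108313, fail to reject H0.


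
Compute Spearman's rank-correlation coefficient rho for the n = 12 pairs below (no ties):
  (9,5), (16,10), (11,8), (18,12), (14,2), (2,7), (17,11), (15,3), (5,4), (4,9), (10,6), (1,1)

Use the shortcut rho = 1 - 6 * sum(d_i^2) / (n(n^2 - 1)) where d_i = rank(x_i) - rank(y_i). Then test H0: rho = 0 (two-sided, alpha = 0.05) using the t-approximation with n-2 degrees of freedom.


Step 1: Rank x and y separately (midranks; no ties here).
rank(x): 9->5, 16->10, 11->7, 18->12, 14->8, 2->2, 17->11, 15->9, 5->4, 4->3, 10->6, 1->1
rank(y): 5->5, 10->10, 8->8, 12->12, 2->2, 7->7, 11->11, 3->3, 4->4, 9->9, 6->6, 1->1
Step 2: d_i = R_x(i) - R_y(i); compute d_i^2.
  (5-5)^2=0, (10-10)^2=0, (7-8)^2=1, (12-12)^2=0, (8-2)^2=36, (2-7)^2=25, (11-11)^2=0, (9-3)^2=36, (4-4)^2=0, (3-9)^2=36, (6-6)^2=0, (1-1)^2=0
sum(d^2) = 134.
Step 3: rho = 1 - 6*134 / (12*(12^2 - 1)) = 1 - 804/1716 = 0.531469.
Step 4: Under H0, t = rho * sqrt((n-2)/(1-rho^2)) = 1.9841 ~ t(10).
Step 5: Two-sided p-value from the t-distribution with 10 df = 0.075362.
Step 6: alpha = 0.05. fail to reject H0.

rho = 0.5315, p = 0.075362, fail to reject H0 at alpha = 0.05.


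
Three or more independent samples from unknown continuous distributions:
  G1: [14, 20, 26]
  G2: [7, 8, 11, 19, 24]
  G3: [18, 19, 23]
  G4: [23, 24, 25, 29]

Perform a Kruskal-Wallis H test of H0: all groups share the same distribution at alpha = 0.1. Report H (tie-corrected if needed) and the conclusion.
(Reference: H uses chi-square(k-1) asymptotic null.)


Step 1: Combine all N = 15 observations and assign midranks.
sorted (value, group, rank): (7,G2,1), (8,G2,2), (11,G2,3), (14,G1,4), (18,G3,5), (19,G2,6.5), (19,G3,6.5), (20,G1,8), (23,G3,9.5), (23,G4,9.5), (24,G2,11.5), (24,G4,11.5), (25,G4,13), (26,G1,14), (29,G4,15)
Step 2: Sum ranks within each group.
R_1 = 26 (n_1 = 3)
R_2 = 24 (n_2 = 5)
R_3 = 21 (n_3 = 3)
R_4 = 49 (n_4 = 4)
Step 3: H = 12/(N(N+1)) * sum(R_i^2/n_i) - 3(N+1)
     = 12/(15*16) * (26^2/3 + 24^2/5 + 21^2/3 + 49^2/4) - 3*16
     = 0.050000 * 1087.78 - 48
     = 6.389167.
Step 4: Ties present; correction factor C = 1 - 18/(15^3 - 15) = 0.994643. Corrected H = 6.389167 / 0.994643 = 6.423579.
Step 5: Under H0, H ~ chi^2(3); p-value = 0.092726.
Step 6: alpha = 0.1. reject H0.

H = 6.4236, df = 3, p = 0.092726, reject H0.


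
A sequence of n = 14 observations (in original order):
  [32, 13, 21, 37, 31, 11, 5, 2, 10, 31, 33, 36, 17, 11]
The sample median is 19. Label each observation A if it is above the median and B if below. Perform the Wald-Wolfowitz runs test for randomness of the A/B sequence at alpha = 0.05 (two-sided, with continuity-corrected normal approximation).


Step 1: Compute median = 19; label A = above, B = below.
Labels in order: ABAAABBBBAAABB  (n_A = 7, n_B = 7)
Step 2: Count runs R = 6.
Step 3: Under H0 (random ordering), E[R] = 2*n_A*n_B/(n_A+n_B) + 1 = 2*7*7/14 + 1 = 8.0000.
        Var[R] = 2*n_A*n_B*(2*n_A*n_B - n_A - n_B) / ((n_A+n_B)^2 * (n_A+n_B-1)) = 8232/2548 = 3.2308.
        SD[R] = 1.7974.
Step 4: Continuity-corrected z = (R + 0.5 - E[R]) / SD[R] = (6 + 0.5 - 8.0000) / 1.7974 = -0.8345.
Step 5: Two-sided p-value via normal approximation = 2*(1 - Phi(|z|)) = 0.403986.
Step 6: alpha = 0.05. fail to reject H0.

R = 6, z = -0.8345, p = 0.403986, fail to reject H0.


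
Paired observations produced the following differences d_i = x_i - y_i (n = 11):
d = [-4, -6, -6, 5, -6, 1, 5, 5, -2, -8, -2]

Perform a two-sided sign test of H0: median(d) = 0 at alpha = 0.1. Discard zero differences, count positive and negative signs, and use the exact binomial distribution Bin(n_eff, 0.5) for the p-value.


Step 1: Discard zero differences. Original n = 11; n_eff = number of nonzero differences = 11.
Nonzero differences (with sign): -4, -6, -6, +5, -6, +1, +5, +5, -2, -8, -2
Step 2: Count signs: positive = 4, negative = 7.
Step 3: Under H0: P(positive) = 0.5, so the number of positives S ~ Bin(11, 0.5).
Step 4: Two-sided exact p-value = sum of Bin(11,0.5) probabilities at or below the observed probability = 0.548828.
Step 5: alpha = 0.1. fail to reject H0.

n_eff = 11, pos = 4, neg = 7, p = 0.548828, fail to reject H0.


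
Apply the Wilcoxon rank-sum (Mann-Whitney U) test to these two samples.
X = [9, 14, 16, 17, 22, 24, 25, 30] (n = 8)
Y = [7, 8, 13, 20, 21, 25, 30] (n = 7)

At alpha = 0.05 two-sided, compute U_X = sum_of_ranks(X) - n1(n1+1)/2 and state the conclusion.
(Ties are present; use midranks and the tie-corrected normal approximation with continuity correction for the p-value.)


Step 1: Combine and sort all 15 observations; assign midranks.
sorted (value, group): (7,Y), (8,Y), (9,X), (13,Y), (14,X), (16,X), (17,X), (20,Y), (21,Y), (22,X), (24,X), (25,X), (25,Y), (30,X), (30,Y)
ranks: 7->1, 8->2, 9->3, 13->4, 14->5, 16->6, 17->7, 20->8, 21->9, 22->10, 24->11, 25->12.5, 25->12.5, 30->14.5, 30->14.5
Step 2: Rank sum for X: R1 = 3 + 5 + 6 + 7 + 10 + 11 + 12.5 + 14.5 = 69.
Step 3: U_X = R1 - n1(n1+1)/2 = 69 - 8*9/2 = 69 - 36 = 33.
       U_Y = n1*n2 - U_X = 56 - 33 = 23.
Step 4: Ties are present, so use the tie-corrected normal approximation (with continuity correction) for the p-value.
Step 5: p-value = 0.601875; compare to alpha = 0.05. fail to reject H0.

U_X = 33, p = 0.601875, fail to reject H0 at alpha = 0.05.


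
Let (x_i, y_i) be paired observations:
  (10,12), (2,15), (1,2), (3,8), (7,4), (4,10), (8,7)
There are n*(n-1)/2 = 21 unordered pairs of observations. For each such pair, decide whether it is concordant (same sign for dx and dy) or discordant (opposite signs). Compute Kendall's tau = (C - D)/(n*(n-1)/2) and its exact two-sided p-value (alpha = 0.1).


Step 1: Enumerate the 21 unordered pairs (i,j) with i<j and classify each by sign(x_j-x_i) * sign(y_j-y_i).
  (1,2):dx=-8,dy=+3->D; (1,3):dx=-9,dy=-10->C; (1,4):dx=-7,dy=-4->C; (1,5):dx=-3,dy=-8->C
  (1,6):dx=-6,dy=-2->C; (1,7):dx=-2,dy=-5->C; (2,3):dx=-1,dy=-13->C; (2,4):dx=+1,dy=-7->D
  (2,5):dx=+5,dy=-11->D; (2,6):dx=+2,dy=-5->D; (2,7):dx=+6,dy=-8->D; (3,4):dx=+2,dy=+6->C
  (3,5):dx=+6,dy=+2->C; (3,6):dx=+3,dy=+8->C; (3,7):dx=+7,dy=+5->C; (4,5):dx=+4,dy=-4->D
  (4,6):dx=+1,dy=+2->C; (4,7):dx=+5,dy=-1->D; (5,6):dx=-3,dy=+6->D; (5,7):dx=+1,dy=+3->C
  (6,7):dx=+4,dy=-3->D
Step 2: C = 12, D = 9, total pairs = 21.
Step 3: tau = (C - D)/(n(n-1)/2) = (12 - 9)/21 = 0.142857.
Step 4: Exact two-sided p-value (enumerate n! = 5040 permutations of y under H0): p = 0.772619.
Step 5: alpha = 0.1. fail to reject H0.

tau_b = 0.1429 (C=12, D=9), p = 0.772619, fail to reject H0.


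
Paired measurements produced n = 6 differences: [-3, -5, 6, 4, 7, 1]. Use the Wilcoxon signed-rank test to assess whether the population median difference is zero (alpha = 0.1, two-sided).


Step 1: Drop any zero differences (none here) and take |d_i|.
|d| = [3, 5, 6, 4, 7, 1]
Step 2: Midrank |d_i| (ties get averaged ranks).
ranks: |3|->2, |5|->4, |6|->5, |4|->3, |7|->6, |1|->1
Step 3: Attach original signs; sum ranks with positive sign and with negative sign.
W+ = 5 + 3 + 6 + 1 = 15
W- = 2 + 4 = 6
(Check: W+ + W- = 21 should equal n(n+1)/2 = 21.)
Step 4: Test statistic W = min(W+, W-) = 6.
Step 5: No ties, so the exact null distribution over the 2^6 = 64 sign assignments gives the two-sided p-value = 0.437500.
Step 6: alpha = 0.1. fail to reject H0.

W+ = 15, W- = 6, W = min = 6, p = 0.437500, fail to reject H0.


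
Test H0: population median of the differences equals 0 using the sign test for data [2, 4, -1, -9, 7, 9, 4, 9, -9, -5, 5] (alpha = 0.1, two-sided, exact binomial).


Step 1: Discard zero differences. Original n = 11; n_eff = number of nonzero differences = 11.
Nonzero differences (with sign): +2, +4, -1, -9, +7, +9, +4, +9, -9, -5, +5
Step 2: Count signs: positive = 7, negative = 4.
Step 3: Under H0: P(positive) = 0.5, so the number of positives S ~ Bin(11, 0.5).
Step 4: Two-sided exact p-value = sum of Bin(11,0.5) probabilities at or below the observed probability = 0.548828.
Step 5: alpha = 0.1. fail to reject H0.

n_eff = 11, pos = 7, neg = 4, p = 0.548828, fail to reject H0.


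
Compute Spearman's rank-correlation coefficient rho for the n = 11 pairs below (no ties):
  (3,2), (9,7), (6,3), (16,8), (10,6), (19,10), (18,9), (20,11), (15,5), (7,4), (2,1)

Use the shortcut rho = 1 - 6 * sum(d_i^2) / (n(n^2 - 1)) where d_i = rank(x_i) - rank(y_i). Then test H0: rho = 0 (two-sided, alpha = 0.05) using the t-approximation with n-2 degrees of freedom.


Step 1: Rank x and y separately (midranks; no ties here).
rank(x): 3->2, 9->5, 6->3, 16->8, 10->6, 19->10, 18->9, 20->11, 15->7, 7->4, 2->1
rank(y): 2->2, 7->7, 3->3, 8->8, 6->6, 10->10, 9->9, 11->11, 5->5, 4->4, 1->1
Step 2: d_i = R_x(i) - R_y(i); compute d_i^2.
  (2-2)^2=0, (5-7)^2=4, (3-3)^2=0, (8-8)^2=0, (6-6)^2=0, (10-10)^2=0, (9-9)^2=0, (11-11)^2=0, (7-5)^2=4, (4-4)^2=0, (1-1)^2=0
sum(d^2) = 8.
Step 3: rho = 1 - 6*8 / (11*(11^2 - 1)) = 1 - 48/1320 = 0.963636.
Step 4: Under H0, t = rho * sqrt((n-2)/(1-rho^2)) = 10.8186 ~ t(9).
Step 5: Two-sided p-value from the t-distribution with 9 df = 0.000002.
Step 6: alpha = 0.05. reject H0.

rho = 0.9636, p = 0.000002, reject H0 at alpha = 0.05.


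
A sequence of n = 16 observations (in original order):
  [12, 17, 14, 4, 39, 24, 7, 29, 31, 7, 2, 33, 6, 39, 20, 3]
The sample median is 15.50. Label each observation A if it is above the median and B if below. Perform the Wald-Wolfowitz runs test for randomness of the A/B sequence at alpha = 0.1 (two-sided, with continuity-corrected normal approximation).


Step 1: Compute median = 15.50; label A = above, B = below.
Labels in order: BABBAABAABBABAAB  (n_A = 8, n_B = 8)
Step 2: Count runs R = 11.
Step 3: Under H0 (random ordering), E[R] = 2*n_A*n_B/(n_A+n_B) + 1 = 2*8*8/16 + 1 = 9.0000.
        Var[R] = 2*n_A*n_B*(2*n_A*n_B - n_A - n_B) / ((n_A+n_B)^2 * (n_A+n_B-1)) = 14336/3840 = 3.7333.
        SD[R] = 1.9322.
Step 4: Continuity-corrected z = (R - 0.5 - E[R]) / SD[R] = (11 - 0.5 - 9.0000) / 1.9322 = 0.7763.
Step 5: Two-sided p-value via normal approximation = 2*(1 - Phi(|z|)) = 0.437558.
Step 6: alpha = 0.1. fail to reject H0.

R = 11, z = 0.7763, p = 0.437558, fail to reject H0.


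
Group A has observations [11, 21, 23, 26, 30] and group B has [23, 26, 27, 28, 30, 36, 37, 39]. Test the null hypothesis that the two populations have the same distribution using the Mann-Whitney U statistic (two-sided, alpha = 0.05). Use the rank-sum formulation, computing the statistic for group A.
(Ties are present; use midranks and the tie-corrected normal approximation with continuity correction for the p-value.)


Step 1: Combine and sort all 13 observations; assign midranks.
sorted (value, group): (11,X), (21,X), (23,X), (23,Y), (26,X), (26,Y), (27,Y), (28,Y), (30,X), (30,Y), (36,Y), (37,Y), (39,Y)
ranks: 11->1, 21->2, 23->3.5, 23->3.5, 26->5.5, 26->5.5, 27->7, 28->8, 30->9.5, 30->9.5, 36->11, 37->12, 39->13
Step 2: Rank sum for X: R1 = 1 + 2 + 3.5 + 5.5 + 9.5 = 21.5.
Step 3: U_X = R1 - n1(n1+1)/2 = 21.5 - 5*6/2 = 21.5 - 15 = 6.5.
       U_Y = n1*n2 - U_X = 40 - 6.5 = 33.5.
Step 4: Ties are present, so use the tie-corrected normal approximation (with continuity correction) for the p-value.
Step 5: p-value = 0.056018; compare to alpha = 0.05. fail to reject H0.

U_X = 6.5, p = 0.056018, fail to reject H0 at alpha = 0.05.


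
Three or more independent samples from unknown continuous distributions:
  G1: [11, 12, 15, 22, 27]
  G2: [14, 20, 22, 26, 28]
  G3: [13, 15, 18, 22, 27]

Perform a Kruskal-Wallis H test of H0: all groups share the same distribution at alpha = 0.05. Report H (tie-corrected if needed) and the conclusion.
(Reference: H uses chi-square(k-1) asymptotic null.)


Step 1: Combine all N = 15 observations and assign midranks.
sorted (value, group, rank): (11,G1,1), (12,G1,2), (13,G3,3), (14,G2,4), (15,G1,5.5), (15,G3,5.5), (18,G3,7), (20,G2,8), (22,G1,10), (22,G2,10), (22,G3,10), (26,G2,12), (27,G1,13.5), (27,G3,13.5), (28,G2,15)
Step 2: Sum ranks within each group.
R_1 = 32 (n_1 = 5)
R_2 = 49 (n_2 = 5)
R_3 = 39 (n_3 = 5)
Step 3: H = 12/(N(N+1)) * sum(R_i^2/n_i) - 3(N+1)
     = 12/(15*16) * (32^2/5 + 49^2/5 + 39^2/5) - 3*16
     = 0.050000 * 989.2 - 48
     = 1.460000.
Step 4: Ties present; correction factor C = 1 - 36/(15^3 - 15) = 0.989286. Corrected H = 1.460000 / 0.989286 = 1.475812.
Step 5: Under H0, H ~ chi^2(2); p-value = 0.478114.
Step 6: alpha = 0.05. fail to reject H0.

H = 1.4758, df = 2, p = 0.478114, fail to reject H0.
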